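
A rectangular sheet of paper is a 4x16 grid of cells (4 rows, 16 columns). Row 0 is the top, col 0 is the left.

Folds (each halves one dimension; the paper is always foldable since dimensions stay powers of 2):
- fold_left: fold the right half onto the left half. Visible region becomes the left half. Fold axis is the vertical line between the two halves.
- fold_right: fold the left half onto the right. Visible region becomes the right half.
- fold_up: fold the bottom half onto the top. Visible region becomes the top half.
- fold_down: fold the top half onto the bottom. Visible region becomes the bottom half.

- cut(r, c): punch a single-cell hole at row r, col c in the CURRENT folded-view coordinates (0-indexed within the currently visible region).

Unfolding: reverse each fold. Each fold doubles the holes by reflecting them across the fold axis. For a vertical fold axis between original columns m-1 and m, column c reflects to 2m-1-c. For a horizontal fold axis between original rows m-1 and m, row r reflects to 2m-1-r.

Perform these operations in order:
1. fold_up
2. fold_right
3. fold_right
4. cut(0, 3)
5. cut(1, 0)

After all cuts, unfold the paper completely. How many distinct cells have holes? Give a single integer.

Op 1 fold_up: fold axis h@2; visible region now rows[0,2) x cols[0,16) = 2x16
Op 2 fold_right: fold axis v@8; visible region now rows[0,2) x cols[8,16) = 2x8
Op 3 fold_right: fold axis v@12; visible region now rows[0,2) x cols[12,16) = 2x4
Op 4 cut(0, 3): punch at orig (0,15); cuts so far [(0, 15)]; region rows[0,2) x cols[12,16) = 2x4
Op 5 cut(1, 0): punch at orig (1,12); cuts so far [(0, 15), (1, 12)]; region rows[0,2) x cols[12,16) = 2x4
Unfold 1 (reflect across v@12): 4 holes -> [(0, 8), (0, 15), (1, 11), (1, 12)]
Unfold 2 (reflect across v@8): 8 holes -> [(0, 0), (0, 7), (0, 8), (0, 15), (1, 3), (1, 4), (1, 11), (1, 12)]
Unfold 3 (reflect across h@2): 16 holes -> [(0, 0), (0, 7), (0, 8), (0, 15), (1, 3), (1, 4), (1, 11), (1, 12), (2, 3), (2, 4), (2, 11), (2, 12), (3, 0), (3, 7), (3, 8), (3, 15)]

Answer: 16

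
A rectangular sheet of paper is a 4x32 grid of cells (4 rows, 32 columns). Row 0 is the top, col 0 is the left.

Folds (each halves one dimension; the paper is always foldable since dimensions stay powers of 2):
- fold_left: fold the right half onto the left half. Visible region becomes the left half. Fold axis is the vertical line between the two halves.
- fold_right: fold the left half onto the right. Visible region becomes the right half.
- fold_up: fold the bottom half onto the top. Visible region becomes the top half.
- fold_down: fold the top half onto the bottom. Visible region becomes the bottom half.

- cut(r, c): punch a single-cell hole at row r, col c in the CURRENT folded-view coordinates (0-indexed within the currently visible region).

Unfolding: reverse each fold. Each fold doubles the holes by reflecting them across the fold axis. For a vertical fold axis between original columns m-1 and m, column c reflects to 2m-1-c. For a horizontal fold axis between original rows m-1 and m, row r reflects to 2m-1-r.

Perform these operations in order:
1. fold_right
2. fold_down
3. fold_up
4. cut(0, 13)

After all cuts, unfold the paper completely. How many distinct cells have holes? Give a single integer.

Op 1 fold_right: fold axis v@16; visible region now rows[0,4) x cols[16,32) = 4x16
Op 2 fold_down: fold axis h@2; visible region now rows[2,4) x cols[16,32) = 2x16
Op 3 fold_up: fold axis h@3; visible region now rows[2,3) x cols[16,32) = 1x16
Op 4 cut(0, 13): punch at orig (2,29); cuts so far [(2, 29)]; region rows[2,3) x cols[16,32) = 1x16
Unfold 1 (reflect across h@3): 2 holes -> [(2, 29), (3, 29)]
Unfold 2 (reflect across h@2): 4 holes -> [(0, 29), (1, 29), (2, 29), (3, 29)]
Unfold 3 (reflect across v@16): 8 holes -> [(0, 2), (0, 29), (1, 2), (1, 29), (2, 2), (2, 29), (3, 2), (3, 29)]

Answer: 8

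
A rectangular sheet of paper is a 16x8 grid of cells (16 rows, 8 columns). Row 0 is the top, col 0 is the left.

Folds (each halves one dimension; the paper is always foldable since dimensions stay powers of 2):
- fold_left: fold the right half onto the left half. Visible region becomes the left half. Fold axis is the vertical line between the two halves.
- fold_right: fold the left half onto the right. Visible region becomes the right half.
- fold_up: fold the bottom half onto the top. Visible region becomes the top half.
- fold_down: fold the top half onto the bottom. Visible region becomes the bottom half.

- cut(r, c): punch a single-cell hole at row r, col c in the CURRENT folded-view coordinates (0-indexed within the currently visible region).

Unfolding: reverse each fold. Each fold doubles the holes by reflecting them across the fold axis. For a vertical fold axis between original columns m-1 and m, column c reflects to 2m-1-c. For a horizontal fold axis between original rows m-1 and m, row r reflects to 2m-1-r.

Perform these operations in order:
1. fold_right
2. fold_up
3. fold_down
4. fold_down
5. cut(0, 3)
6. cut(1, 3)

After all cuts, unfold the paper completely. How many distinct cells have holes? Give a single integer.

Op 1 fold_right: fold axis v@4; visible region now rows[0,16) x cols[4,8) = 16x4
Op 2 fold_up: fold axis h@8; visible region now rows[0,8) x cols[4,8) = 8x4
Op 3 fold_down: fold axis h@4; visible region now rows[4,8) x cols[4,8) = 4x4
Op 4 fold_down: fold axis h@6; visible region now rows[6,8) x cols[4,8) = 2x4
Op 5 cut(0, 3): punch at orig (6,7); cuts so far [(6, 7)]; region rows[6,8) x cols[4,8) = 2x4
Op 6 cut(1, 3): punch at orig (7,7); cuts so far [(6, 7), (7, 7)]; region rows[6,8) x cols[4,8) = 2x4
Unfold 1 (reflect across h@6): 4 holes -> [(4, 7), (5, 7), (6, 7), (7, 7)]
Unfold 2 (reflect across h@4): 8 holes -> [(0, 7), (1, 7), (2, 7), (3, 7), (4, 7), (5, 7), (6, 7), (7, 7)]
Unfold 3 (reflect across h@8): 16 holes -> [(0, 7), (1, 7), (2, 7), (3, 7), (4, 7), (5, 7), (6, 7), (7, 7), (8, 7), (9, 7), (10, 7), (11, 7), (12, 7), (13, 7), (14, 7), (15, 7)]
Unfold 4 (reflect across v@4): 32 holes -> [(0, 0), (0, 7), (1, 0), (1, 7), (2, 0), (2, 7), (3, 0), (3, 7), (4, 0), (4, 7), (5, 0), (5, 7), (6, 0), (6, 7), (7, 0), (7, 7), (8, 0), (8, 7), (9, 0), (9, 7), (10, 0), (10, 7), (11, 0), (11, 7), (12, 0), (12, 7), (13, 0), (13, 7), (14, 0), (14, 7), (15, 0), (15, 7)]

Answer: 32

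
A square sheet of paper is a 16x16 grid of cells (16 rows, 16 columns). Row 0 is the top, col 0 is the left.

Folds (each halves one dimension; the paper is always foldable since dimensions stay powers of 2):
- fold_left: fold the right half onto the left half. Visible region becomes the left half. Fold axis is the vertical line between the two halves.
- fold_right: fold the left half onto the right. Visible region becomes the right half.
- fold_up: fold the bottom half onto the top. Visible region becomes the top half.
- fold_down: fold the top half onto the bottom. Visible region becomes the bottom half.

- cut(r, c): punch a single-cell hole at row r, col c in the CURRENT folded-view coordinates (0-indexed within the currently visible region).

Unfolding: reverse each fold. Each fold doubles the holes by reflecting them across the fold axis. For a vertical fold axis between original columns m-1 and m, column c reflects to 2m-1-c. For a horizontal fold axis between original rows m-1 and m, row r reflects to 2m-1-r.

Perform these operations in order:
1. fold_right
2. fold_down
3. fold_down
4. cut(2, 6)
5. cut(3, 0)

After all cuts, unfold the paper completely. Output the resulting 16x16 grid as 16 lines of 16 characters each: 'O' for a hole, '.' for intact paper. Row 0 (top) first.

Op 1 fold_right: fold axis v@8; visible region now rows[0,16) x cols[8,16) = 16x8
Op 2 fold_down: fold axis h@8; visible region now rows[8,16) x cols[8,16) = 8x8
Op 3 fold_down: fold axis h@12; visible region now rows[12,16) x cols[8,16) = 4x8
Op 4 cut(2, 6): punch at orig (14,14); cuts so far [(14, 14)]; region rows[12,16) x cols[8,16) = 4x8
Op 5 cut(3, 0): punch at orig (15,8); cuts so far [(14, 14), (15, 8)]; region rows[12,16) x cols[8,16) = 4x8
Unfold 1 (reflect across h@12): 4 holes -> [(8, 8), (9, 14), (14, 14), (15, 8)]
Unfold 2 (reflect across h@8): 8 holes -> [(0, 8), (1, 14), (6, 14), (7, 8), (8, 8), (9, 14), (14, 14), (15, 8)]
Unfold 3 (reflect across v@8): 16 holes -> [(0, 7), (0, 8), (1, 1), (1, 14), (6, 1), (6, 14), (7, 7), (7, 8), (8, 7), (8, 8), (9, 1), (9, 14), (14, 1), (14, 14), (15, 7), (15, 8)]

Answer: .......OO.......
.O............O.
................
................
................
................
.O............O.
.......OO.......
.......OO.......
.O............O.
................
................
................
................
.O............O.
.......OO.......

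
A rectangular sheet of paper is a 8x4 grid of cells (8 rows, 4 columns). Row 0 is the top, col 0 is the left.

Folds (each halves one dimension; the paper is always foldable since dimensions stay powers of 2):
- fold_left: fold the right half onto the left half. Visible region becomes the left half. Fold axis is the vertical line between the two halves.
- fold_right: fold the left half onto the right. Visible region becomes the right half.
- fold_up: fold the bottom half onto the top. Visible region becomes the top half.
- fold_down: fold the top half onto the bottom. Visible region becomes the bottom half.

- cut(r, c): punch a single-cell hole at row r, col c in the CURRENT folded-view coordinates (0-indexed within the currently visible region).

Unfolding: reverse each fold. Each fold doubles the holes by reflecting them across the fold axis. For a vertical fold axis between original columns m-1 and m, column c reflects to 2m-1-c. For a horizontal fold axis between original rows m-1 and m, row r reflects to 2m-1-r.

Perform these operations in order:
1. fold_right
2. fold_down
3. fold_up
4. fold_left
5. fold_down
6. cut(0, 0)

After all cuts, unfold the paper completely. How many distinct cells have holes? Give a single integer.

Answer: 32

Derivation:
Op 1 fold_right: fold axis v@2; visible region now rows[0,8) x cols[2,4) = 8x2
Op 2 fold_down: fold axis h@4; visible region now rows[4,8) x cols[2,4) = 4x2
Op 3 fold_up: fold axis h@6; visible region now rows[4,6) x cols[2,4) = 2x2
Op 4 fold_left: fold axis v@3; visible region now rows[4,6) x cols[2,3) = 2x1
Op 5 fold_down: fold axis h@5; visible region now rows[5,6) x cols[2,3) = 1x1
Op 6 cut(0, 0): punch at orig (5,2); cuts so far [(5, 2)]; region rows[5,6) x cols[2,3) = 1x1
Unfold 1 (reflect across h@5): 2 holes -> [(4, 2), (5, 2)]
Unfold 2 (reflect across v@3): 4 holes -> [(4, 2), (4, 3), (5, 2), (5, 3)]
Unfold 3 (reflect across h@6): 8 holes -> [(4, 2), (4, 3), (5, 2), (5, 3), (6, 2), (6, 3), (7, 2), (7, 3)]
Unfold 4 (reflect across h@4): 16 holes -> [(0, 2), (0, 3), (1, 2), (1, 3), (2, 2), (2, 3), (3, 2), (3, 3), (4, 2), (4, 3), (5, 2), (5, 3), (6, 2), (6, 3), (7, 2), (7, 3)]
Unfold 5 (reflect across v@2): 32 holes -> [(0, 0), (0, 1), (0, 2), (0, 3), (1, 0), (1, 1), (1, 2), (1, 3), (2, 0), (2, 1), (2, 2), (2, 3), (3, 0), (3, 1), (3, 2), (3, 3), (4, 0), (4, 1), (4, 2), (4, 3), (5, 0), (5, 1), (5, 2), (5, 3), (6, 0), (6, 1), (6, 2), (6, 3), (7, 0), (7, 1), (7, 2), (7, 3)]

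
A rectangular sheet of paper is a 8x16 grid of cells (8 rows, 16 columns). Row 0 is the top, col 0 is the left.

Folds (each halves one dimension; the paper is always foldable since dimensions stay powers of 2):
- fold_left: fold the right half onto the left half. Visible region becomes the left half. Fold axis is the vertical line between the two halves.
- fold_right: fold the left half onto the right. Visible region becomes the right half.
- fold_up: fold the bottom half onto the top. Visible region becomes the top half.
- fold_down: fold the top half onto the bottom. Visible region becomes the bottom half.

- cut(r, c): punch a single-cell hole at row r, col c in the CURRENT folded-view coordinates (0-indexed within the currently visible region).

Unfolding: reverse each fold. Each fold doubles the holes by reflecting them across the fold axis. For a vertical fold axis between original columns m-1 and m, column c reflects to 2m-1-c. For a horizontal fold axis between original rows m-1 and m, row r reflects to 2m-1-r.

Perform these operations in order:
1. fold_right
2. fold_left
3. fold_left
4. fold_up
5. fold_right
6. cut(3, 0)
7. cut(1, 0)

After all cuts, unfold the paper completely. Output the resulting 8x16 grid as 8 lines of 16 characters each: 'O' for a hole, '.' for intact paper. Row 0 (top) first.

Answer: ................
OOOOOOOOOOOOOOOO
................
OOOOOOOOOOOOOOOO
OOOOOOOOOOOOOOOO
................
OOOOOOOOOOOOOOOO
................

Derivation:
Op 1 fold_right: fold axis v@8; visible region now rows[0,8) x cols[8,16) = 8x8
Op 2 fold_left: fold axis v@12; visible region now rows[0,8) x cols[8,12) = 8x4
Op 3 fold_left: fold axis v@10; visible region now rows[0,8) x cols[8,10) = 8x2
Op 4 fold_up: fold axis h@4; visible region now rows[0,4) x cols[8,10) = 4x2
Op 5 fold_right: fold axis v@9; visible region now rows[0,4) x cols[9,10) = 4x1
Op 6 cut(3, 0): punch at orig (3,9); cuts so far [(3, 9)]; region rows[0,4) x cols[9,10) = 4x1
Op 7 cut(1, 0): punch at orig (1,9); cuts so far [(1, 9), (3, 9)]; region rows[0,4) x cols[9,10) = 4x1
Unfold 1 (reflect across v@9): 4 holes -> [(1, 8), (1, 9), (3, 8), (3, 9)]
Unfold 2 (reflect across h@4): 8 holes -> [(1, 8), (1, 9), (3, 8), (3, 9), (4, 8), (4, 9), (6, 8), (6, 9)]
Unfold 3 (reflect across v@10): 16 holes -> [(1, 8), (1, 9), (1, 10), (1, 11), (3, 8), (3, 9), (3, 10), (3, 11), (4, 8), (4, 9), (4, 10), (4, 11), (6, 8), (6, 9), (6, 10), (6, 11)]
Unfold 4 (reflect across v@12): 32 holes -> [(1, 8), (1, 9), (1, 10), (1, 11), (1, 12), (1, 13), (1, 14), (1, 15), (3, 8), (3, 9), (3, 10), (3, 11), (3, 12), (3, 13), (3, 14), (3, 15), (4, 8), (4, 9), (4, 10), (4, 11), (4, 12), (4, 13), (4, 14), (4, 15), (6, 8), (6, 9), (6, 10), (6, 11), (6, 12), (6, 13), (6, 14), (6, 15)]
Unfold 5 (reflect across v@8): 64 holes -> [(1, 0), (1, 1), (1, 2), (1, 3), (1, 4), (1, 5), (1, 6), (1, 7), (1, 8), (1, 9), (1, 10), (1, 11), (1, 12), (1, 13), (1, 14), (1, 15), (3, 0), (3, 1), (3, 2), (3, 3), (3, 4), (3, 5), (3, 6), (3, 7), (3, 8), (3, 9), (3, 10), (3, 11), (3, 12), (3, 13), (3, 14), (3, 15), (4, 0), (4, 1), (4, 2), (4, 3), (4, 4), (4, 5), (4, 6), (4, 7), (4, 8), (4, 9), (4, 10), (4, 11), (4, 12), (4, 13), (4, 14), (4, 15), (6, 0), (6, 1), (6, 2), (6, 3), (6, 4), (6, 5), (6, 6), (6, 7), (6, 8), (6, 9), (6, 10), (6, 11), (6, 12), (6, 13), (6, 14), (6, 15)]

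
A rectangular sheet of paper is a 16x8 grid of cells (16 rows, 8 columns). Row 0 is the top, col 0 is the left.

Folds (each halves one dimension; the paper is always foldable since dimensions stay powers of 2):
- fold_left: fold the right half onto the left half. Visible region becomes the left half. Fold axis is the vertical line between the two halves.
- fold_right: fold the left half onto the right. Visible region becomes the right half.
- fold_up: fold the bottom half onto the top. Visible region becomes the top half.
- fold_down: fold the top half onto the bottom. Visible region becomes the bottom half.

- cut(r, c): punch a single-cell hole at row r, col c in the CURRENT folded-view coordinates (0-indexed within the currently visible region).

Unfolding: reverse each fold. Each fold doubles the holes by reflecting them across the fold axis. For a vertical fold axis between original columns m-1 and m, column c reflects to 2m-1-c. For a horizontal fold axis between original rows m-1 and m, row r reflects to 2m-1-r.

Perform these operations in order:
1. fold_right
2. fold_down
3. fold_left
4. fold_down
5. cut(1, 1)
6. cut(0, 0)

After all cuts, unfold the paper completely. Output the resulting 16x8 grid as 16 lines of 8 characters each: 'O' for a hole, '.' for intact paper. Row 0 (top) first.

Answer: ........
........
.OO..OO.
O..OO..O
O..OO..O
.OO..OO.
........
........
........
........
.OO..OO.
O..OO..O
O..OO..O
.OO..OO.
........
........

Derivation:
Op 1 fold_right: fold axis v@4; visible region now rows[0,16) x cols[4,8) = 16x4
Op 2 fold_down: fold axis h@8; visible region now rows[8,16) x cols[4,8) = 8x4
Op 3 fold_left: fold axis v@6; visible region now rows[8,16) x cols[4,6) = 8x2
Op 4 fold_down: fold axis h@12; visible region now rows[12,16) x cols[4,6) = 4x2
Op 5 cut(1, 1): punch at orig (13,5); cuts so far [(13, 5)]; region rows[12,16) x cols[4,6) = 4x2
Op 6 cut(0, 0): punch at orig (12,4); cuts so far [(12, 4), (13, 5)]; region rows[12,16) x cols[4,6) = 4x2
Unfold 1 (reflect across h@12): 4 holes -> [(10, 5), (11, 4), (12, 4), (13, 5)]
Unfold 2 (reflect across v@6): 8 holes -> [(10, 5), (10, 6), (11, 4), (11, 7), (12, 4), (12, 7), (13, 5), (13, 6)]
Unfold 3 (reflect across h@8): 16 holes -> [(2, 5), (2, 6), (3, 4), (3, 7), (4, 4), (4, 7), (5, 5), (5, 6), (10, 5), (10, 6), (11, 4), (11, 7), (12, 4), (12, 7), (13, 5), (13, 6)]
Unfold 4 (reflect across v@4): 32 holes -> [(2, 1), (2, 2), (2, 5), (2, 6), (3, 0), (3, 3), (3, 4), (3, 7), (4, 0), (4, 3), (4, 4), (4, 7), (5, 1), (5, 2), (5, 5), (5, 6), (10, 1), (10, 2), (10, 5), (10, 6), (11, 0), (11, 3), (11, 4), (11, 7), (12, 0), (12, 3), (12, 4), (12, 7), (13, 1), (13, 2), (13, 5), (13, 6)]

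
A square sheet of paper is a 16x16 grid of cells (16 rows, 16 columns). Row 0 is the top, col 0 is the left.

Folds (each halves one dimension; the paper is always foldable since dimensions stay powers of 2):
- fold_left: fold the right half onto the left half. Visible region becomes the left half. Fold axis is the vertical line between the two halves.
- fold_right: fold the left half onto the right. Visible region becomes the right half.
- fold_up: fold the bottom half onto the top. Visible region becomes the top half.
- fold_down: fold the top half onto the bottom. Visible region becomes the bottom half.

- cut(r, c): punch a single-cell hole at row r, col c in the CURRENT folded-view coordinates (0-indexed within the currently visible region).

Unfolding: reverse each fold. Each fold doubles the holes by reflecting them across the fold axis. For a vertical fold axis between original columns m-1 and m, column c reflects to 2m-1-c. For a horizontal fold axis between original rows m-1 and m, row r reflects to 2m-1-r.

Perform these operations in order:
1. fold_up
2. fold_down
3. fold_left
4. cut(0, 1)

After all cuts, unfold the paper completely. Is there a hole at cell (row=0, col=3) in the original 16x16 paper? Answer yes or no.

Op 1 fold_up: fold axis h@8; visible region now rows[0,8) x cols[0,16) = 8x16
Op 2 fold_down: fold axis h@4; visible region now rows[4,8) x cols[0,16) = 4x16
Op 3 fold_left: fold axis v@8; visible region now rows[4,8) x cols[0,8) = 4x8
Op 4 cut(0, 1): punch at orig (4,1); cuts so far [(4, 1)]; region rows[4,8) x cols[0,8) = 4x8
Unfold 1 (reflect across v@8): 2 holes -> [(4, 1), (4, 14)]
Unfold 2 (reflect across h@4): 4 holes -> [(3, 1), (3, 14), (4, 1), (4, 14)]
Unfold 3 (reflect across h@8): 8 holes -> [(3, 1), (3, 14), (4, 1), (4, 14), (11, 1), (11, 14), (12, 1), (12, 14)]
Holes: [(3, 1), (3, 14), (4, 1), (4, 14), (11, 1), (11, 14), (12, 1), (12, 14)]

Answer: no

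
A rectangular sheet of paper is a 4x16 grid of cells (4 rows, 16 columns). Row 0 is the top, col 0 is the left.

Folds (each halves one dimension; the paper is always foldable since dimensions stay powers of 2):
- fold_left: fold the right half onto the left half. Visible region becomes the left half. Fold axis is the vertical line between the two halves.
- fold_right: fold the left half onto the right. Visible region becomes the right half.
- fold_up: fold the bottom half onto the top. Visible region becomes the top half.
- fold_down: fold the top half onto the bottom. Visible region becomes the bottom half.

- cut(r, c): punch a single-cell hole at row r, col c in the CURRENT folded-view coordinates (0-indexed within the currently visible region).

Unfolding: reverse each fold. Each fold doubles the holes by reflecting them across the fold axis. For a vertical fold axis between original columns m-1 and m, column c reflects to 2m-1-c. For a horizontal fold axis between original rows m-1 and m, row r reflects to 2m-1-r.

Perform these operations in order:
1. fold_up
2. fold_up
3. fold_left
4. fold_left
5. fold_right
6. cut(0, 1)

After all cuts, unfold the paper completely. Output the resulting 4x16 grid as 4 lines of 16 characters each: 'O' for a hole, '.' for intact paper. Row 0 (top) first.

Op 1 fold_up: fold axis h@2; visible region now rows[0,2) x cols[0,16) = 2x16
Op 2 fold_up: fold axis h@1; visible region now rows[0,1) x cols[0,16) = 1x16
Op 3 fold_left: fold axis v@8; visible region now rows[0,1) x cols[0,8) = 1x8
Op 4 fold_left: fold axis v@4; visible region now rows[0,1) x cols[0,4) = 1x4
Op 5 fold_right: fold axis v@2; visible region now rows[0,1) x cols[2,4) = 1x2
Op 6 cut(0, 1): punch at orig (0,3); cuts so far [(0, 3)]; region rows[0,1) x cols[2,4) = 1x2
Unfold 1 (reflect across v@2): 2 holes -> [(0, 0), (0, 3)]
Unfold 2 (reflect across v@4): 4 holes -> [(0, 0), (0, 3), (0, 4), (0, 7)]
Unfold 3 (reflect across v@8): 8 holes -> [(0, 0), (0, 3), (0, 4), (0, 7), (0, 8), (0, 11), (0, 12), (0, 15)]
Unfold 4 (reflect across h@1): 16 holes -> [(0, 0), (0, 3), (0, 4), (0, 7), (0, 8), (0, 11), (0, 12), (0, 15), (1, 0), (1, 3), (1, 4), (1, 7), (1, 8), (1, 11), (1, 12), (1, 15)]
Unfold 5 (reflect across h@2): 32 holes -> [(0, 0), (0, 3), (0, 4), (0, 7), (0, 8), (0, 11), (0, 12), (0, 15), (1, 0), (1, 3), (1, 4), (1, 7), (1, 8), (1, 11), (1, 12), (1, 15), (2, 0), (2, 3), (2, 4), (2, 7), (2, 8), (2, 11), (2, 12), (2, 15), (3, 0), (3, 3), (3, 4), (3, 7), (3, 8), (3, 11), (3, 12), (3, 15)]

Answer: O..OO..OO..OO..O
O..OO..OO..OO..O
O..OO..OO..OO..O
O..OO..OO..OO..O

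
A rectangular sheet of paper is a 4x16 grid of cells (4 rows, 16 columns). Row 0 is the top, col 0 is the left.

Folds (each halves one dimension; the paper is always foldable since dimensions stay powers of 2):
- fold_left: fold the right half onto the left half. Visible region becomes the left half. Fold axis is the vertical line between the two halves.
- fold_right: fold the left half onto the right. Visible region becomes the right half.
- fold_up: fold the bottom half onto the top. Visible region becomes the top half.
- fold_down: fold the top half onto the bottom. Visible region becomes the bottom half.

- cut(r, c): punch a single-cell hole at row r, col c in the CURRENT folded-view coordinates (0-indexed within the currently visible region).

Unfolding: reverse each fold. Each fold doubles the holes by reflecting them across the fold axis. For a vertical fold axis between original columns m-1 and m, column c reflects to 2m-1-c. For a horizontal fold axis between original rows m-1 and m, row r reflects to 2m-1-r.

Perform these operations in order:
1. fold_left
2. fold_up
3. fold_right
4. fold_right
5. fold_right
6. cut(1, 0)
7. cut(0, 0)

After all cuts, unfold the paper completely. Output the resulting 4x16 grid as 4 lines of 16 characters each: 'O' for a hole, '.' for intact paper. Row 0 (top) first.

Answer: OOOOOOOOOOOOOOOO
OOOOOOOOOOOOOOOO
OOOOOOOOOOOOOOOO
OOOOOOOOOOOOOOOO

Derivation:
Op 1 fold_left: fold axis v@8; visible region now rows[0,4) x cols[0,8) = 4x8
Op 2 fold_up: fold axis h@2; visible region now rows[0,2) x cols[0,8) = 2x8
Op 3 fold_right: fold axis v@4; visible region now rows[0,2) x cols[4,8) = 2x4
Op 4 fold_right: fold axis v@6; visible region now rows[0,2) x cols[6,8) = 2x2
Op 5 fold_right: fold axis v@7; visible region now rows[0,2) x cols[7,8) = 2x1
Op 6 cut(1, 0): punch at orig (1,7); cuts so far [(1, 7)]; region rows[0,2) x cols[7,8) = 2x1
Op 7 cut(0, 0): punch at orig (0,7); cuts so far [(0, 7), (1, 7)]; region rows[0,2) x cols[7,8) = 2x1
Unfold 1 (reflect across v@7): 4 holes -> [(0, 6), (0, 7), (1, 6), (1, 7)]
Unfold 2 (reflect across v@6): 8 holes -> [(0, 4), (0, 5), (0, 6), (0, 7), (1, 4), (1, 5), (1, 6), (1, 7)]
Unfold 3 (reflect across v@4): 16 holes -> [(0, 0), (0, 1), (0, 2), (0, 3), (0, 4), (0, 5), (0, 6), (0, 7), (1, 0), (1, 1), (1, 2), (1, 3), (1, 4), (1, 5), (1, 6), (1, 7)]
Unfold 4 (reflect across h@2): 32 holes -> [(0, 0), (0, 1), (0, 2), (0, 3), (0, 4), (0, 5), (0, 6), (0, 7), (1, 0), (1, 1), (1, 2), (1, 3), (1, 4), (1, 5), (1, 6), (1, 7), (2, 0), (2, 1), (2, 2), (2, 3), (2, 4), (2, 5), (2, 6), (2, 7), (3, 0), (3, 1), (3, 2), (3, 3), (3, 4), (3, 5), (3, 6), (3, 7)]
Unfold 5 (reflect across v@8): 64 holes -> [(0, 0), (0, 1), (0, 2), (0, 3), (0, 4), (0, 5), (0, 6), (0, 7), (0, 8), (0, 9), (0, 10), (0, 11), (0, 12), (0, 13), (0, 14), (0, 15), (1, 0), (1, 1), (1, 2), (1, 3), (1, 4), (1, 5), (1, 6), (1, 7), (1, 8), (1, 9), (1, 10), (1, 11), (1, 12), (1, 13), (1, 14), (1, 15), (2, 0), (2, 1), (2, 2), (2, 3), (2, 4), (2, 5), (2, 6), (2, 7), (2, 8), (2, 9), (2, 10), (2, 11), (2, 12), (2, 13), (2, 14), (2, 15), (3, 0), (3, 1), (3, 2), (3, 3), (3, 4), (3, 5), (3, 6), (3, 7), (3, 8), (3, 9), (3, 10), (3, 11), (3, 12), (3, 13), (3, 14), (3, 15)]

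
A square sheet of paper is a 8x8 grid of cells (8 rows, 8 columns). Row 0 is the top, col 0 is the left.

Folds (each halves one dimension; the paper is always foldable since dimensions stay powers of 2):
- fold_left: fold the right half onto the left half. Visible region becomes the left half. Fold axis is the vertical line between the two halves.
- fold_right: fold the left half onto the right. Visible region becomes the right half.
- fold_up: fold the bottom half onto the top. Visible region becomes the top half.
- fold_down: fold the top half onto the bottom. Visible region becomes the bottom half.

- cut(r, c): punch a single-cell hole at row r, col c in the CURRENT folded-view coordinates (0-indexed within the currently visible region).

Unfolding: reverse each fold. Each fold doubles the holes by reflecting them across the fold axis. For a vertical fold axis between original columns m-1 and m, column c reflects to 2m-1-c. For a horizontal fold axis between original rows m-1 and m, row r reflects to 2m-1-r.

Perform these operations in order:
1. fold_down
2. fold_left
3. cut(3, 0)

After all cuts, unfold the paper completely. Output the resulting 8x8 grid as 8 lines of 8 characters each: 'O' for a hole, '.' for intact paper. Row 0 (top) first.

Op 1 fold_down: fold axis h@4; visible region now rows[4,8) x cols[0,8) = 4x8
Op 2 fold_left: fold axis v@4; visible region now rows[4,8) x cols[0,4) = 4x4
Op 3 cut(3, 0): punch at orig (7,0); cuts so far [(7, 0)]; region rows[4,8) x cols[0,4) = 4x4
Unfold 1 (reflect across v@4): 2 holes -> [(7, 0), (7, 7)]
Unfold 2 (reflect across h@4): 4 holes -> [(0, 0), (0, 7), (7, 0), (7, 7)]

Answer: O......O
........
........
........
........
........
........
O......O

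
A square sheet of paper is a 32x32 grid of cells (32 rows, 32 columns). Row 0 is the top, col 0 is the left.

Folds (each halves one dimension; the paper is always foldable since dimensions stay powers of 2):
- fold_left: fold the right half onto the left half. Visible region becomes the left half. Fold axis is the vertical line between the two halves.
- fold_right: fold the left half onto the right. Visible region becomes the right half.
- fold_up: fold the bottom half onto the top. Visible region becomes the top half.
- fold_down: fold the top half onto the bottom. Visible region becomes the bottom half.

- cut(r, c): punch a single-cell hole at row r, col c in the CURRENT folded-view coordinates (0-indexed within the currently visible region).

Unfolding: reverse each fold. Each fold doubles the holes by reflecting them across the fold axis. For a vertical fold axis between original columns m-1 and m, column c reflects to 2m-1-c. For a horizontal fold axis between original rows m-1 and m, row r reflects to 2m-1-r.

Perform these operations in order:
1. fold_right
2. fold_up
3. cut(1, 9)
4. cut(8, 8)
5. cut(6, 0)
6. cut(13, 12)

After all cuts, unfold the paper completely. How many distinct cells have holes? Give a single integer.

Op 1 fold_right: fold axis v@16; visible region now rows[0,32) x cols[16,32) = 32x16
Op 2 fold_up: fold axis h@16; visible region now rows[0,16) x cols[16,32) = 16x16
Op 3 cut(1, 9): punch at orig (1,25); cuts so far [(1, 25)]; region rows[0,16) x cols[16,32) = 16x16
Op 4 cut(8, 8): punch at orig (8,24); cuts so far [(1, 25), (8, 24)]; region rows[0,16) x cols[16,32) = 16x16
Op 5 cut(6, 0): punch at orig (6,16); cuts so far [(1, 25), (6, 16), (8, 24)]; region rows[0,16) x cols[16,32) = 16x16
Op 6 cut(13, 12): punch at orig (13,28); cuts so far [(1, 25), (6, 16), (8, 24), (13, 28)]; region rows[0,16) x cols[16,32) = 16x16
Unfold 1 (reflect across h@16): 8 holes -> [(1, 25), (6, 16), (8, 24), (13, 28), (18, 28), (23, 24), (25, 16), (30, 25)]
Unfold 2 (reflect across v@16): 16 holes -> [(1, 6), (1, 25), (6, 15), (6, 16), (8, 7), (8, 24), (13, 3), (13, 28), (18, 3), (18, 28), (23, 7), (23, 24), (25, 15), (25, 16), (30, 6), (30, 25)]

Answer: 16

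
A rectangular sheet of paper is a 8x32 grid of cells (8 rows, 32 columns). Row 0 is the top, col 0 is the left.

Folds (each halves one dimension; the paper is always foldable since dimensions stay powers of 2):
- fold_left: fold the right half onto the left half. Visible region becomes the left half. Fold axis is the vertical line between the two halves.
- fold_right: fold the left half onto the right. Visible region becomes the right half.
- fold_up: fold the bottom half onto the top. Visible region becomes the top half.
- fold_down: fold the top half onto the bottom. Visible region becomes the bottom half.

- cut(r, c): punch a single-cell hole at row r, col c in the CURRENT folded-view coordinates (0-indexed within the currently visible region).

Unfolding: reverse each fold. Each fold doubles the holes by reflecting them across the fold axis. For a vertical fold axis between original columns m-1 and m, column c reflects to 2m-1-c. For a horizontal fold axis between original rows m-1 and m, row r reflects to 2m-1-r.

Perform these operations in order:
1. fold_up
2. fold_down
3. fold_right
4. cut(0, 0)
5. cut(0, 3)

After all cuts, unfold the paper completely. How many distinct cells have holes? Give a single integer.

Op 1 fold_up: fold axis h@4; visible region now rows[0,4) x cols[0,32) = 4x32
Op 2 fold_down: fold axis h@2; visible region now rows[2,4) x cols[0,32) = 2x32
Op 3 fold_right: fold axis v@16; visible region now rows[2,4) x cols[16,32) = 2x16
Op 4 cut(0, 0): punch at orig (2,16); cuts so far [(2, 16)]; region rows[2,4) x cols[16,32) = 2x16
Op 5 cut(0, 3): punch at orig (2,19); cuts so far [(2, 16), (2, 19)]; region rows[2,4) x cols[16,32) = 2x16
Unfold 1 (reflect across v@16): 4 holes -> [(2, 12), (2, 15), (2, 16), (2, 19)]
Unfold 2 (reflect across h@2): 8 holes -> [(1, 12), (1, 15), (1, 16), (1, 19), (2, 12), (2, 15), (2, 16), (2, 19)]
Unfold 3 (reflect across h@4): 16 holes -> [(1, 12), (1, 15), (1, 16), (1, 19), (2, 12), (2, 15), (2, 16), (2, 19), (5, 12), (5, 15), (5, 16), (5, 19), (6, 12), (6, 15), (6, 16), (6, 19)]

Answer: 16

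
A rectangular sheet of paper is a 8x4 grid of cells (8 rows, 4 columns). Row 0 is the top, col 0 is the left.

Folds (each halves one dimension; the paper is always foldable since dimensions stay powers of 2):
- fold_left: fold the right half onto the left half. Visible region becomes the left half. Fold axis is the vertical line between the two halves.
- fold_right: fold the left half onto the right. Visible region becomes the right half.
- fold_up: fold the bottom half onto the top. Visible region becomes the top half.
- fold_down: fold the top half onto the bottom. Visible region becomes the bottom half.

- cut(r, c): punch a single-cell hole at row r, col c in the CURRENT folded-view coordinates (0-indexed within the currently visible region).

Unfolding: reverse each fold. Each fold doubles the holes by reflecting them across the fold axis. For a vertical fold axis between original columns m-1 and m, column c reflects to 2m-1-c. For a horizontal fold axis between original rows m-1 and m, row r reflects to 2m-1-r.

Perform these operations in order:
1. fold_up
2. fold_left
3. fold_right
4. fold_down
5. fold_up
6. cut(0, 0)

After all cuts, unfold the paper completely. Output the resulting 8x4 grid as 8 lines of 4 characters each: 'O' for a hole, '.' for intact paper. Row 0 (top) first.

Answer: OOOO
OOOO
OOOO
OOOO
OOOO
OOOO
OOOO
OOOO

Derivation:
Op 1 fold_up: fold axis h@4; visible region now rows[0,4) x cols[0,4) = 4x4
Op 2 fold_left: fold axis v@2; visible region now rows[0,4) x cols[0,2) = 4x2
Op 3 fold_right: fold axis v@1; visible region now rows[0,4) x cols[1,2) = 4x1
Op 4 fold_down: fold axis h@2; visible region now rows[2,4) x cols[1,2) = 2x1
Op 5 fold_up: fold axis h@3; visible region now rows[2,3) x cols[1,2) = 1x1
Op 6 cut(0, 0): punch at orig (2,1); cuts so far [(2, 1)]; region rows[2,3) x cols[1,2) = 1x1
Unfold 1 (reflect across h@3): 2 holes -> [(2, 1), (3, 1)]
Unfold 2 (reflect across h@2): 4 holes -> [(0, 1), (1, 1), (2, 1), (3, 1)]
Unfold 3 (reflect across v@1): 8 holes -> [(0, 0), (0, 1), (1, 0), (1, 1), (2, 0), (2, 1), (3, 0), (3, 1)]
Unfold 4 (reflect across v@2): 16 holes -> [(0, 0), (0, 1), (0, 2), (0, 3), (1, 0), (1, 1), (1, 2), (1, 3), (2, 0), (2, 1), (2, 2), (2, 3), (3, 0), (3, 1), (3, 2), (3, 3)]
Unfold 5 (reflect across h@4): 32 holes -> [(0, 0), (0, 1), (0, 2), (0, 3), (1, 0), (1, 1), (1, 2), (1, 3), (2, 0), (2, 1), (2, 2), (2, 3), (3, 0), (3, 1), (3, 2), (3, 3), (4, 0), (4, 1), (4, 2), (4, 3), (5, 0), (5, 1), (5, 2), (5, 3), (6, 0), (6, 1), (6, 2), (6, 3), (7, 0), (7, 1), (7, 2), (7, 3)]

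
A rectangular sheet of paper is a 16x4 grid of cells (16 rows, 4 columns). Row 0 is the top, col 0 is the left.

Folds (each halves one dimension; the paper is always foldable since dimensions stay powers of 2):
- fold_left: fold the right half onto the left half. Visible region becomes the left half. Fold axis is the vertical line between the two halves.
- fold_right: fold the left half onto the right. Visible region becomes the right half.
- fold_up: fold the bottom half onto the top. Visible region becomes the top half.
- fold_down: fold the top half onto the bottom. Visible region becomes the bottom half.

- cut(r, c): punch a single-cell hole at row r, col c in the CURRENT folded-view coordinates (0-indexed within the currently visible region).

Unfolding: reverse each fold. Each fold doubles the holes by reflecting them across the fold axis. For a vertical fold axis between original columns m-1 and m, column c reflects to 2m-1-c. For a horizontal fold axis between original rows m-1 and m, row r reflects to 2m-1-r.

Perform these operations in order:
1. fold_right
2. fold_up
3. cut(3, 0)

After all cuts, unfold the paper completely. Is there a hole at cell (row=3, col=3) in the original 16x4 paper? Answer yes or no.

Answer: no

Derivation:
Op 1 fold_right: fold axis v@2; visible region now rows[0,16) x cols[2,4) = 16x2
Op 2 fold_up: fold axis h@8; visible region now rows[0,8) x cols[2,4) = 8x2
Op 3 cut(3, 0): punch at orig (3,2); cuts so far [(3, 2)]; region rows[0,8) x cols[2,4) = 8x2
Unfold 1 (reflect across h@8): 2 holes -> [(3, 2), (12, 2)]
Unfold 2 (reflect across v@2): 4 holes -> [(3, 1), (3, 2), (12, 1), (12, 2)]
Holes: [(3, 1), (3, 2), (12, 1), (12, 2)]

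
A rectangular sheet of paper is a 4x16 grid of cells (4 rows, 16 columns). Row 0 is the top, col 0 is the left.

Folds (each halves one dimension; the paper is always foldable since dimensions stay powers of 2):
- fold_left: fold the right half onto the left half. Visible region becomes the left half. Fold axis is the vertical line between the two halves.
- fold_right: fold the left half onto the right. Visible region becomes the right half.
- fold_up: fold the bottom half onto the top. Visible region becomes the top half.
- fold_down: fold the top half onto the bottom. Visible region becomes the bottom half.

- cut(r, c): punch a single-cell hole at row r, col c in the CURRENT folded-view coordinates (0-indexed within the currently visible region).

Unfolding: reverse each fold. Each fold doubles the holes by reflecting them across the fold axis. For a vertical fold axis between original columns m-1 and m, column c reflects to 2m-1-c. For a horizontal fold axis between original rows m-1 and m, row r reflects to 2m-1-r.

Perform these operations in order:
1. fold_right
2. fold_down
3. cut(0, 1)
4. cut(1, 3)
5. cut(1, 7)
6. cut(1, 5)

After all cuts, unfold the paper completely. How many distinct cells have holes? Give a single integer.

Op 1 fold_right: fold axis v@8; visible region now rows[0,4) x cols[8,16) = 4x8
Op 2 fold_down: fold axis h@2; visible region now rows[2,4) x cols[8,16) = 2x8
Op 3 cut(0, 1): punch at orig (2,9); cuts so far [(2, 9)]; region rows[2,4) x cols[8,16) = 2x8
Op 4 cut(1, 3): punch at orig (3,11); cuts so far [(2, 9), (3, 11)]; region rows[2,4) x cols[8,16) = 2x8
Op 5 cut(1, 7): punch at orig (3,15); cuts so far [(2, 9), (3, 11), (3, 15)]; region rows[2,4) x cols[8,16) = 2x8
Op 6 cut(1, 5): punch at orig (3,13); cuts so far [(2, 9), (3, 11), (3, 13), (3, 15)]; region rows[2,4) x cols[8,16) = 2x8
Unfold 1 (reflect across h@2): 8 holes -> [(0, 11), (0, 13), (0, 15), (1, 9), (2, 9), (3, 11), (3, 13), (3, 15)]
Unfold 2 (reflect across v@8): 16 holes -> [(0, 0), (0, 2), (0, 4), (0, 11), (0, 13), (0, 15), (1, 6), (1, 9), (2, 6), (2, 9), (3, 0), (3, 2), (3, 4), (3, 11), (3, 13), (3, 15)]

Answer: 16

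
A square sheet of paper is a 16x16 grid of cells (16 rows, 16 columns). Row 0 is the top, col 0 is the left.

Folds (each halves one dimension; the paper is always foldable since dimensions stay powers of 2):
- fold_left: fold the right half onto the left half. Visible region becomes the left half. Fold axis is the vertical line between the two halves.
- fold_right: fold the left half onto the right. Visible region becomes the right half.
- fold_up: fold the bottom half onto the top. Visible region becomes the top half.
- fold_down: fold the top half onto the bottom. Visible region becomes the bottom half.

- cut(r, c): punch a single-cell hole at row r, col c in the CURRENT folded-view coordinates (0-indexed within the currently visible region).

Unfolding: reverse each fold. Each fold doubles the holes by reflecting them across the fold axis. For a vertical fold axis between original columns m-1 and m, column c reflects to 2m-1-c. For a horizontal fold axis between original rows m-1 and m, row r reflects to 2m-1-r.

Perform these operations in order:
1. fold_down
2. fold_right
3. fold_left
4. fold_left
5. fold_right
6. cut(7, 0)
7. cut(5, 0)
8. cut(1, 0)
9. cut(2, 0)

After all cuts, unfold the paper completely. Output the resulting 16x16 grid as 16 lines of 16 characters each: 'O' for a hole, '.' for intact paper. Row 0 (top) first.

Op 1 fold_down: fold axis h@8; visible region now rows[8,16) x cols[0,16) = 8x16
Op 2 fold_right: fold axis v@8; visible region now rows[8,16) x cols[8,16) = 8x8
Op 3 fold_left: fold axis v@12; visible region now rows[8,16) x cols[8,12) = 8x4
Op 4 fold_left: fold axis v@10; visible region now rows[8,16) x cols[8,10) = 8x2
Op 5 fold_right: fold axis v@9; visible region now rows[8,16) x cols[9,10) = 8x1
Op 6 cut(7, 0): punch at orig (15,9); cuts so far [(15, 9)]; region rows[8,16) x cols[9,10) = 8x1
Op 7 cut(5, 0): punch at orig (13,9); cuts so far [(13, 9), (15, 9)]; region rows[8,16) x cols[9,10) = 8x1
Op 8 cut(1, 0): punch at orig (9,9); cuts so far [(9, 9), (13, 9), (15, 9)]; region rows[8,16) x cols[9,10) = 8x1
Op 9 cut(2, 0): punch at orig (10,9); cuts so far [(9, 9), (10, 9), (13, 9), (15, 9)]; region rows[8,16) x cols[9,10) = 8x1
Unfold 1 (reflect across v@9): 8 holes -> [(9, 8), (9, 9), (10, 8), (10, 9), (13, 8), (13, 9), (15, 8), (15, 9)]
Unfold 2 (reflect across v@10): 16 holes -> [(9, 8), (9, 9), (9, 10), (9, 11), (10, 8), (10, 9), (10, 10), (10, 11), (13, 8), (13, 9), (13, 10), (13, 11), (15, 8), (15, 9), (15, 10), (15, 11)]
Unfold 3 (reflect across v@12): 32 holes -> [(9, 8), (9, 9), (9, 10), (9, 11), (9, 12), (9, 13), (9, 14), (9, 15), (10, 8), (10, 9), (10, 10), (10, 11), (10, 12), (10, 13), (10, 14), (10, 15), (13, 8), (13, 9), (13, 10), (13, 11), (13, 12), (13, 13), (13, 14), (13, 15), (15, 8), (15, 9), (15, 10), (15, 11), (15, 12), (15, 13), (15, 14), (15, 15)]
Unfold 4 (reflect across v@8): 64 holes -> [(9, 0), (9, 1), (9, 2), (9, 3), (9, 4), (9, 5), (9, 6), (9, 7), (9, 8), (9, 9), (9, 10), (9, 11), (9, 12), (9, 13), (9, 14), (9, 15), (10, 0), (10, 1), (10, 2), (10, 3), (10, 4), (10, 5), (10, 6), (10, 7), (10, 8), (10, 9), (10, 10), (10, 11), (10, 12), (10, 13), (10, 14), (10, 15), (13, 0), (13, 1), (13, 2), (13, 3), (13, 4), (13, 5), (13, 6), (13, 7), (13, 8), (13, 9), (13, 10), (13, 11), (13, 12), (13, 13), (13, 14), (13, 15), (15, 0), (15, 1), (15, 2), (15, 3), (15, 4), (15, 5), (15, 6), (15, 7), (15, 8), (15, 9), (15, 10), (15, 11), (15, 12), (15, 13), (15, 14), (15, 15)]
Unfold 5 (reflect across h@8): 128 holes -> [(0, 0), (0, 1), (0, 2), (0, 3), (0, 4), (0, 5), (0, 6), (0, 7), (0, 8), (0, 9), (0, 10), (0, 11), (0, 12), (0, 13), (0, 14), (0, 15), (2, 0), (2, 1), (2, 2), (2, 3), (2, 4), (2, 5), (2, 6), (2, 7), (2, 8), (2, 9), (2, 10), (2, 11), (2, 12), (2, 13), (2, 14), (2, 15), (5, 0), (5, 1), (5, 2), (5, 3), (5, 4), (5, 5), (5, 6), (5, 7), (5, 8), (5, 9), (5, 10), (5, 11), (5, 12), (5, 13), (5, 14), (5, 15), (6, 0), (6, 1), (6, 2), (6, 3), (6, 4), (6, 5), (6, 6), (6, 7), (6, 8), (6, 9), (6, 10), (6, 11), (6, 12), (6, 13), (6, 14), (6, 15), (9, 0), (9, 1), (9, 2), (9, 3), (9, 4), (9, 5), (9, 6), (9, 7), (9, 8), (9, 9), (9, 10), (9, 11), (9, 12), (9, 13), (9, 14), (9, 15), (10, 0), (10, 1), (10, 2), (10, 3), (10, 4), (10, 5), (10, 6), (10, 7), (10, 8), (10, 9), (10, 10), (10, 11), (10, 12), (10, 13), (10, 14), (10, 15), (13, 0), (13, 1), (13, 2), (13, 3), (13, 4), (13, 5), (13, 6), (13, 7), (13, 8), (13, 9), (13, 10), (13, 11), (13, 12), (13, 13), (13, 14), (13, 15), (15, 0), (15, 1), (15, 2), (15, 3), (15, 4), (15, 5), (15, 6), (15, 7), (15, 8), (15, 9), (15, 10), (15, 11), (15, 12), (15, 13), (15, 14), (15, 15)]

Answer: OOOOOOOOOOOOOOOO
................
OOOOOOOOOOOOOOOO
................
................
OOOOOOOOOOOOOOOO
OOOOOOOOOOOOOOOO
................
................
OOOOOOOOOOOOOOOO
OOOOOOOOOOOOOOOO
................
................
OOOOOOOOOOOOOOOO
................
OOOOOOOOOOOOOOOO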